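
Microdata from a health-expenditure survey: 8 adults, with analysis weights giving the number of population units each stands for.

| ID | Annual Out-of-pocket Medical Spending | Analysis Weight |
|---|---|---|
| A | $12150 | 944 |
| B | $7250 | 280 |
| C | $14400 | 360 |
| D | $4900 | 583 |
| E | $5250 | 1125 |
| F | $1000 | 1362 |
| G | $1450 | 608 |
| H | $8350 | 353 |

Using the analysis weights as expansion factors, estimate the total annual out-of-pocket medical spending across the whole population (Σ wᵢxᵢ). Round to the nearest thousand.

Weighted total = 32637700

32638000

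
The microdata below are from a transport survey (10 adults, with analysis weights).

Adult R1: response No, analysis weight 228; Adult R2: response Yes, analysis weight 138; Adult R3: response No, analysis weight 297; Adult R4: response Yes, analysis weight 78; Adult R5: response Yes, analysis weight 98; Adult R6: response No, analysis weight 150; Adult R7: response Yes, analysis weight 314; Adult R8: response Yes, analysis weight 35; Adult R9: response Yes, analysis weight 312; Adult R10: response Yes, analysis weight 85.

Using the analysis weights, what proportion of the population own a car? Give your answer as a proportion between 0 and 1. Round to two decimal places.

0.61

Sum of weights for 'Yes' = 138 + 78 + 98 + 314 + 35 + 312 + 85 = 1060
Total weight = 228 + 138 + 297 + 78 + 98 + 150 + 314 + 35 + 312 + 85 = 1735
Weighted proportion = 1060 / 1735 = 0.61095101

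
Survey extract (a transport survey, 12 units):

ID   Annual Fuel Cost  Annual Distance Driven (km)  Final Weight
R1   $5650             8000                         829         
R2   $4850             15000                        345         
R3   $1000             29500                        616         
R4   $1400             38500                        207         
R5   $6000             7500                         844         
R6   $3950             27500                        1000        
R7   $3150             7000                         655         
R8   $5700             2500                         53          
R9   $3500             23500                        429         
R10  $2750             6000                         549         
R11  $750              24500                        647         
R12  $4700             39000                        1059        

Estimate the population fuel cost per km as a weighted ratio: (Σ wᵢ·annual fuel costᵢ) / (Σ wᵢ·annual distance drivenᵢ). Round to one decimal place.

Σ wᵢ·y = 5650×829 + 4850×345 + 1000×616 + 1400×207 + 6000×844 + 3950×1000 + 3150×655 + 5700×53 + 3500×429 + 2750×549 + 750×647 + 4700×1059
  = 4683850 + 1673250 + 616000 + 289800 + 5064000 + 3950000 + 2063250 + 302100 + 1501500 + 1509750 + 485250 + 4977300 = 27116050
Σ wᵢ·x = 8000×829 + 15000×345 + 29500×616 + 38500×207 + 7500×844 + 27500×1000 + 7000×655 + 2500×53 + 23500×429 + 6000×549 + 24500×647 + 39000×1059
  = 6632000 + 5175000 + 18172000 + 7969500 + 6330000 + 27500000 + 4585000 + 132500 + 10081500 + 3294000 + 15851500 + 41301000 = 147024000
Ratio = 27116050 / 147024000 = 0.18443281

0.2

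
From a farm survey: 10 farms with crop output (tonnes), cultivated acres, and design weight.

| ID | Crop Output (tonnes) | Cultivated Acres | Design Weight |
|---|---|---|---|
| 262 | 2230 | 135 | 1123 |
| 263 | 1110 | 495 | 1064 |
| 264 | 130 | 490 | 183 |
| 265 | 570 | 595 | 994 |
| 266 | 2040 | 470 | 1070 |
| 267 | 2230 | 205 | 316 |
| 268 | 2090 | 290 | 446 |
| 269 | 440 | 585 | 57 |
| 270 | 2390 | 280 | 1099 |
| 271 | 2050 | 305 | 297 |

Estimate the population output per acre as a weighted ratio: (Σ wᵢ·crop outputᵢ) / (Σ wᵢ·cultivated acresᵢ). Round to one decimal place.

Σ wᵢ·y = 2230×1123 + 1110×1064 + 130×183 + 570×994 + 2040×1070 + 2230×316 + 2090×446 + 440×57 + 2390×1099 + 2050×297
  = 2504290 + 1181040 + 23790 + 566580 + 2182800 + 704680 + 932140 + 25080 + 2626610 + 608850 = 11355860
Σ wᵢ·x = 2488055
Ratio = 11355860 / 2488055 = 4.5641515

4.6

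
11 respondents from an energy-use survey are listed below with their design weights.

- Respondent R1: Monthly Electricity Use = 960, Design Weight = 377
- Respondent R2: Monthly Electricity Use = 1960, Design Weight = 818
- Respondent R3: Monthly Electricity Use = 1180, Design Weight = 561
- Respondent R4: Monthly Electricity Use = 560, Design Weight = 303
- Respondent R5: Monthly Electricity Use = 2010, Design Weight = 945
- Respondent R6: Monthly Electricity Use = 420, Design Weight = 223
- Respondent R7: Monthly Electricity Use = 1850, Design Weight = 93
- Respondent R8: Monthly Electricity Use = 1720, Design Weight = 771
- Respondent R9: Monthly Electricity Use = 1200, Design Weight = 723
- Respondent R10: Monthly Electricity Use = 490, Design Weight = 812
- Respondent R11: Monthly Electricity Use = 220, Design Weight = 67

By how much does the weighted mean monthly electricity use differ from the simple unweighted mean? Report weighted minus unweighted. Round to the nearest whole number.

Unweighted sum = 12570
Unweighted mean = 12570 / 11 = 1142.7273
Weighted sum = 960×377 + 1960×818 + 1180×561 + 560×303 + 2010×945 + 420×223 + 1850×93 + 1720×771 + 1200×723 + 490×812 + 220×67
  = 7568360
Sum of weights = 377 + 818 + 561 + 303 + 945 + 223 + 93 + 771 + 723 + 812 + 67 = 5693
Weighted mean = 7568360 / 5693 = 1329.4151
Difference (weighted minus unweighted) = 186.6878

187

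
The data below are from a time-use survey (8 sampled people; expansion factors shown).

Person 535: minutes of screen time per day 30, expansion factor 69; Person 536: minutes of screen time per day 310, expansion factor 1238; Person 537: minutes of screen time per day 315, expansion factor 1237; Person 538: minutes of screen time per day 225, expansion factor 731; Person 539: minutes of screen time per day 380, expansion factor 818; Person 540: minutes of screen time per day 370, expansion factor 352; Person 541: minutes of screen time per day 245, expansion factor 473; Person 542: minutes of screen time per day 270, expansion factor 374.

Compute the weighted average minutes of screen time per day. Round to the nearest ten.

300

Weighted sum = 30×69 + 310×1238 + 315×1237 + 225×731 + 380×818 + 370×352 + 245×473 + 270×374
  = 2070 + 383780 + 389655 + 164475 + 310840 + 130240 + 115885 + 100980 = 1597925
Sum of weights = 69 + 1238 + 1237 + 731 + 818 + 352 + 473 + 374 = 5292
Weighted mean = 1597925 / 5292 = 301.95106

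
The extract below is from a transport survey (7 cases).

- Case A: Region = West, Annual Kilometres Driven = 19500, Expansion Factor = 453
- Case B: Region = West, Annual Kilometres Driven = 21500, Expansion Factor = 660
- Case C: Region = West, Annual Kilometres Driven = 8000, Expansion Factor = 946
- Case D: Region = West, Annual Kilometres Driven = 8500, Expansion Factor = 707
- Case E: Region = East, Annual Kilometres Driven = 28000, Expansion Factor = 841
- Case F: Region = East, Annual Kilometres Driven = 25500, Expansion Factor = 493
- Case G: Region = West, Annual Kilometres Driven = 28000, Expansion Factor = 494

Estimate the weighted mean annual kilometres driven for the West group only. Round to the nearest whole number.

15470

West rows: A, B, C, D, G
Weighted sum = 19500×453 + 21500×660 + 8000×946 + 8500×707 + 28000×494
  = 50433000
Sum of weights = 3260
Weighted mean = 50433000 / 3260 = 15470.245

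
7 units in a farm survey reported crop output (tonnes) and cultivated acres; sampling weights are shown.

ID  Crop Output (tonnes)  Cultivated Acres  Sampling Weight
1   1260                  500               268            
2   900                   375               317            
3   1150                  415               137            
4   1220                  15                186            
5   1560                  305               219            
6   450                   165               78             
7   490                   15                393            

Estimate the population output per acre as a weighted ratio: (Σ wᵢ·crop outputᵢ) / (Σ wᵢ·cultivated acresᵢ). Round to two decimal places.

Σ wᵢ·y = 1260×268 + 900×317 + 1150×137 + 1220×186 + 1560×219 + 450×78 + 490×393
  = 337680 + 285300 + 157550 + 226920 + 341640 + 35100 + 192570 = 1576760
Σ wᵢ·x = 398080
Ratio = 1576760 / 398080 = 3.9609124

3.96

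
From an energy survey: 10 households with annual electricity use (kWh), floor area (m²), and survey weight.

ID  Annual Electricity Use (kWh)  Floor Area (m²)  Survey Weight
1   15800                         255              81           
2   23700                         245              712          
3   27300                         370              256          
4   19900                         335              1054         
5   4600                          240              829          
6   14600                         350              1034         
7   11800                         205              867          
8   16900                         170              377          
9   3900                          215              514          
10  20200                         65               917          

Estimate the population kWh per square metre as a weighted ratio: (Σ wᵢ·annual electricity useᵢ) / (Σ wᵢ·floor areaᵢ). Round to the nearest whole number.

Σ wᵢ·y = 15800×81 + 23700×712 + 27300×256 + 19900×1054 + 4600×829 + 14600×1034 + 11800×867 + 16900×377 + 3900×514 + 20200×917
  = 1279800 + 16874400 + 6988800 + 20974600 + 3813400 + 15096400 + 10230600 + 6371300 + 2004600 + 18523400 = 102157300
Σ wᵢ·x = 255×81 + 245×712 + 370×256 + 335×1054 + 240×829 + 350×1034 + 205×867 + 170×377 + 215×514 + 65×917
  = 20655 + 174440 + 94720 + 353090 + 198960 + 361900 + 177735 + 64090 + 110510 + 59605 = 1615705
Ratio = 102157300 / 1615705 = 63.227693

63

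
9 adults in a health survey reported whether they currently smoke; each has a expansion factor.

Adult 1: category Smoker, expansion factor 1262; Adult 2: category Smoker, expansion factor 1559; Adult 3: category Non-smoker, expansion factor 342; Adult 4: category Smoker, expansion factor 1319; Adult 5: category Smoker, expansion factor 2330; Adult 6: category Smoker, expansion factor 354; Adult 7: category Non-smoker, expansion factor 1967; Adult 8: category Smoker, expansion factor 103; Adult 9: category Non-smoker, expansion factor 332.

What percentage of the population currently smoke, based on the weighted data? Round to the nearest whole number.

Sum of weights for 'Smoker' = 1262 + 1559 + 1319 + 2330 + 354 + 103 = 6927
Total weight = 1262 + 1559 + 342 + 1319 + 2330 + 354 + 1967 + 103 + 332 = 9568
Weighted proportion = 6927 / 9568 = 0.72397575 → 72.397575%

72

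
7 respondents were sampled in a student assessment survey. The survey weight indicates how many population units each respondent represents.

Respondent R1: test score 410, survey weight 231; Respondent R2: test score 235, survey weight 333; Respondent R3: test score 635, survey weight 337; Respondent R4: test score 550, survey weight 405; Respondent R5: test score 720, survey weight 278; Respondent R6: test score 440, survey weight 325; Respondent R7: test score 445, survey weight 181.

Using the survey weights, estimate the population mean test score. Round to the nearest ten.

Weighted sum = 410×231 + 235×333 + 635×337 + 550×405 + 720×278 + 440×325 + 445×181
  = 94710 + 78255 + 213995 + 222750 + 200160 + 143000 + 80545 = 1033415
Sum of weights = 231 + 333 + 337 + 405 + 278 + 325 + 181 = 2090
Weighted mean = 1033415 / 2090 = 494.45694

490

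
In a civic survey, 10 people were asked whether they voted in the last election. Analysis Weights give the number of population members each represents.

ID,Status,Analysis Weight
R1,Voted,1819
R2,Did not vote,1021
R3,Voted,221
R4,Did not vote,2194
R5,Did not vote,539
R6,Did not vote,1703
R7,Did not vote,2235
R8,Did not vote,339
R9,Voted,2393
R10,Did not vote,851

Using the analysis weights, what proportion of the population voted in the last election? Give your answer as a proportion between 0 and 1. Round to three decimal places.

0.333

Sum of weights for 'Voted' = 1819 + 221 + 2393 = 4433
Total weight = 1819 + 1021 + 221 + 2194 + 539 + 1703 + 2235 + 339 + 2393 + 851 = 13315
Weighted proportion = 4433 / 13315 = 0.33293278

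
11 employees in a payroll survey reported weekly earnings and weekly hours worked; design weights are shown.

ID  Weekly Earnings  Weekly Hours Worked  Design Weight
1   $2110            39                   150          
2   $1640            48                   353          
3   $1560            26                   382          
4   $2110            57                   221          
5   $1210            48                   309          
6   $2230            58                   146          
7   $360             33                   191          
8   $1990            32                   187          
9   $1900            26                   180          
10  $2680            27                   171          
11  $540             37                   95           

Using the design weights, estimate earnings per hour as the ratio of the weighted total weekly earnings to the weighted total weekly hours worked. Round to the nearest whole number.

42

Σ wᵢ·y = 3949590
Σ wᵢ·x = 39×150 + 48×353 + 26×382 + 57×221 + 48×309 + 58×146 + 33×191 + 32×187 + 26×180 + 27×171 + 37×95
  = 93722
Ratio = 3949590 / 93722 = 42.141546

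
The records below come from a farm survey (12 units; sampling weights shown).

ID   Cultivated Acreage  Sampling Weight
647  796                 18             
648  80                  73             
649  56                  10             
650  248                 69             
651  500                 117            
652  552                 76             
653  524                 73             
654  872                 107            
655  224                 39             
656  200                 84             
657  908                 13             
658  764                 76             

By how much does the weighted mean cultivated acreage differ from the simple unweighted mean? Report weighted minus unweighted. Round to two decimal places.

Unweighted sum = 796 + 80 + 56 + 248 + 500 + 552 + 524 + 872 + 224 + 200 + 908 + 764 = 5724
Unweighted mean = 5724 / 12 = 477
Weighted sum = 796×18 + 80×73 + 56×10 + 248×69 + 500×117 + 552×76 + 524×73 + 872×107 + 224×39 + 200×84 + 908×13 + 764×76
  = 14328 + 5840 + 560 + 17112 + 58500 + 41952 + 38252 + 93304 + 8736 + 16800 + 11804 + 58064 = 365252
Sum of weights = 18 + 73 + 10 + 69 + 117 + 76 + 73 + 107 + 39 + 84 + 13 + 76 = 755
Weighted mean = 365252 / 755 = 483.77748
Difference (weighted minus unweighted) = 6.7774834

6.78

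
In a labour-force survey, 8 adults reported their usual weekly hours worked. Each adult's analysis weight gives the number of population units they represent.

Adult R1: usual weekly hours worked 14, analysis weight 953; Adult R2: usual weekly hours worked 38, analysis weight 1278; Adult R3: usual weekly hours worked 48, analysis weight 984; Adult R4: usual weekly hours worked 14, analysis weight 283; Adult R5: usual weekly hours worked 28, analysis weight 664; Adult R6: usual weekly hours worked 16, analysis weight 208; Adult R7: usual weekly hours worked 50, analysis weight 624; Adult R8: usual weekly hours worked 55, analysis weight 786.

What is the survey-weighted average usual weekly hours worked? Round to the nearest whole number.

Weighted sum = 14×953 + 38×1278 + 48×984 + 14×283 + 28×664 + 16×208 + 50×624 + 55×786
  = 13342 + 48564 + 47232 + 3962 + 18592 + 3328 + 31200 + 43230 = 209450
Sum of weights = 953 + 1278 + 984 + 283 + 664 + 208 + 624 + 786 = 5780
Weighted mean = 209450 / 5780 = 36.237024

36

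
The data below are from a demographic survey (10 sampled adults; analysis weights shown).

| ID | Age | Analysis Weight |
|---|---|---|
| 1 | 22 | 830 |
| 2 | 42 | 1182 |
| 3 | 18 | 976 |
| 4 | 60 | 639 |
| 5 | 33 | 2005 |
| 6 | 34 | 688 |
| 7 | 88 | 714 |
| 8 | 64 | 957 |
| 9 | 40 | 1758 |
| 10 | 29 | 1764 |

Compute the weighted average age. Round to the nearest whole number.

Weighted sum = 22×830 + 42×1182 + 18×976 + 60×639 + 33×2005 + 34×688 + 88×714 + 64×957 + 40×1758 + 29×1764
  = 18260 + 49644 + 17568 + 38340 + 66165 + 23392 + 62832 + 61248 + 70320 + 51156 = 458925
Sum of weights = 11513
Weighted mean = 458925 / 11513 = 39.861461

40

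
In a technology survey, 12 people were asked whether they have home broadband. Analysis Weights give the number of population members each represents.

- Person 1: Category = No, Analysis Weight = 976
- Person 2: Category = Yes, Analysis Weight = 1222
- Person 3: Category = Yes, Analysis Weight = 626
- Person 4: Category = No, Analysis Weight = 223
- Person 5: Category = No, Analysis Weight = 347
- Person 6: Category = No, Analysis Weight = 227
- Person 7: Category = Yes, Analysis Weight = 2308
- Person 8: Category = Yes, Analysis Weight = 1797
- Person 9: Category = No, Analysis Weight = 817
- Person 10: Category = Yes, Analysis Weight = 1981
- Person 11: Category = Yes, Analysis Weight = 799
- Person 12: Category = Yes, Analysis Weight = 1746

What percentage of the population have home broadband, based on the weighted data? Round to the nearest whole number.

80

Sum of weights for 'Yes' = 1222 + 626 + 2308 + 1797 + 1981 + 799 + 1746 = 10479
Total weight = 976 + 1222 + 626 + 223 + 347 + 227 + 2308 + 1797 + 817 + 1981 + 799 + 1746 = 13069
Weighted proportion = 10479 / 13069 = 0.8018211 → 80.18211%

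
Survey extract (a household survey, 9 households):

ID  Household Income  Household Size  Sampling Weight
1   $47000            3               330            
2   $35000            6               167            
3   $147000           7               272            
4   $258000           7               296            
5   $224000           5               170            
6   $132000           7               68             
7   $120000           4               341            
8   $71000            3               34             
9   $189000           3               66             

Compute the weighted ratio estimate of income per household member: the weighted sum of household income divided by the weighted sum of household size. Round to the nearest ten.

26860

Σ wᵢ·y = 47000×330 + 35000×167 + 147000×272 + 258000×296 + 224000×170 + 132000×68 + 120000×341 + 71000×34 + 189000×66
  = 240571000
Σ wᵢ·x = 8958
Ratio = 240571000 / 8958 = 26855.436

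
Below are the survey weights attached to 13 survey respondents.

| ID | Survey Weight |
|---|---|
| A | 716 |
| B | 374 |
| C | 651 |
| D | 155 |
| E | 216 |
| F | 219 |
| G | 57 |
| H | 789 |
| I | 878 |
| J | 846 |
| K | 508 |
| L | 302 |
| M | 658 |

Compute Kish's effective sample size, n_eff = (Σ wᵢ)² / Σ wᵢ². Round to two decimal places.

9.92

Σ wᵢ = 6369
Σ wᵢ² = 4089577
n_eff = 6369² / 4089577 = 40564161 / 4089577 = 9.9189136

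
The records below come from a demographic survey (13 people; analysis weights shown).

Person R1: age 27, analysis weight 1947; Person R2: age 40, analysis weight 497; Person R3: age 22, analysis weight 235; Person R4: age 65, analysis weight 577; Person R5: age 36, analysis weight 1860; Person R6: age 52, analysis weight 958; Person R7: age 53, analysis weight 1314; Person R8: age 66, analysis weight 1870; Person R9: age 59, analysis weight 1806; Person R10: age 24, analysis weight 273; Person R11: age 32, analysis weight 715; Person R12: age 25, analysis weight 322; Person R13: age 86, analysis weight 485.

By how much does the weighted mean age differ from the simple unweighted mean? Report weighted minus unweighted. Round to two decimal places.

Unweighted sum = 587
Unweighted mean = 587 / 13 = 45.153846
Weighted sum = 610708
Sum of weights = 12859
Weighted mean = 610708 / 12859 = 47.492651
Difference (weighted minus unweighted) = 2.3388049

2.34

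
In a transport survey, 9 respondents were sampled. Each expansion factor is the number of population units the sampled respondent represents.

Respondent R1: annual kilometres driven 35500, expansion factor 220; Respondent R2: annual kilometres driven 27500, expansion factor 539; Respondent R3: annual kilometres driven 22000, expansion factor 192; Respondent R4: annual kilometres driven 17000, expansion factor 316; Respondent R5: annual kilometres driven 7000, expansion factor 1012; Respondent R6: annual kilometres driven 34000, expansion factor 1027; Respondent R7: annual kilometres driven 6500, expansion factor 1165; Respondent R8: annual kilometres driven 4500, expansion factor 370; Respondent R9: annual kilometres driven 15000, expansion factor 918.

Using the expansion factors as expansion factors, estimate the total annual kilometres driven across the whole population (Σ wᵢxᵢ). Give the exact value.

97238000

Weighted total = 35500×220 + 27500×539 + 22000×192 + 17000×316 + 7000×1012 + 34000×1027 + 6500×1165 + 4500×370 + 15000×918
  = 7810000 + 14822500 + 4224000 + 5372000 + 7084000 + 34918000 + 7572500 + 1665000 + 13770000 = 97238000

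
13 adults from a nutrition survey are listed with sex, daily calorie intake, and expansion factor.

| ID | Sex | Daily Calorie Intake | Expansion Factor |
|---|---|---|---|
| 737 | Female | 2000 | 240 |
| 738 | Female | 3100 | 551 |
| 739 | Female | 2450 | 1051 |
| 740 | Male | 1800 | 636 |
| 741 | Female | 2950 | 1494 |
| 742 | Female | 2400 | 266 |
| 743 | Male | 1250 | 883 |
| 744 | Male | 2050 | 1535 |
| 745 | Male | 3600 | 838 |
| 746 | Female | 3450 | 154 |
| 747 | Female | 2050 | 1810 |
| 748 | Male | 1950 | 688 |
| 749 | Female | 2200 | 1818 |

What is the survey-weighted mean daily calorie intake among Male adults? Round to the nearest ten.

2130

Male rows: 740, 743, 744, 745, 748
Weighted sum = 1800×636 + 1250×883 + 2050×1535 + 3600×838 + 1950×688
  = 9753700
Sum of weights = 636 + 883 + 1535 + 838 + 688 = 4580
Weighted mean = 9753700 / 4580 = 2129.6288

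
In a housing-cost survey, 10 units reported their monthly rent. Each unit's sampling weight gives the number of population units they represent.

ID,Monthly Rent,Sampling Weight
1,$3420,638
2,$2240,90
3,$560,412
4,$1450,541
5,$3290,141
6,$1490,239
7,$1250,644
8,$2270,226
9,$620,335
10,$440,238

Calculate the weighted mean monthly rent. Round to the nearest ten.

Weighted sum = 3420×638 + 2240×90 + 560×412 + 1450×541 + 3290×141 + 1490×239 + 1250×644 + 2270×226 + 620×335 + 440×238
  = 2181960 + 201600 + 230720 + 784450 + 463890 + 356110 + 805000 + 513020 + 207700 + 104720 = 5849170
Sum of weights = 638 + 90 + 412 + 541 + 141 + 239 + 644 + 226 + 335 + 238 = 3504
Weighted mean = 5849170 / 3504 = 1669.2837

1670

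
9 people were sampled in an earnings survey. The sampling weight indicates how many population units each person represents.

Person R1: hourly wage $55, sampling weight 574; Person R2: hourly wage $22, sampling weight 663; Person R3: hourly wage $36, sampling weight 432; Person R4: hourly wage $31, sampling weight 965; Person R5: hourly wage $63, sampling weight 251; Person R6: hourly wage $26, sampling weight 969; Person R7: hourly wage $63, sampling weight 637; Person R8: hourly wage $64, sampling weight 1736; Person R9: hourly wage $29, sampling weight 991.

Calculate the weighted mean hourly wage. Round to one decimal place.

43.3

Weighted sum = 55×574 + 22×663 + 36×432 + 31×965 + 63×251 + 26×969 + 63×637 + 64×1736 + 29×991
  = 312604
Sum of weights = 574 + 663 + 432 + 965 + 251 + 969 + 637 + 1736 + 991 = 7218
Weighted mean = 312604 / 7218 = 43.30895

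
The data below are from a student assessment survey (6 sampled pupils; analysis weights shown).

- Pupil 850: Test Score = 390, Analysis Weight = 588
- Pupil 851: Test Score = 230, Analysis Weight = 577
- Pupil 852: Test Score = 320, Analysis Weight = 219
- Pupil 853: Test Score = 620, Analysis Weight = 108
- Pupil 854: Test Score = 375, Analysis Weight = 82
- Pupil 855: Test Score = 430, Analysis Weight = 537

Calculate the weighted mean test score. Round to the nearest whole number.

Weighted sum = 390×588 + 230×577 + 320×219 + 620×108 + 375×82 + 430×537
  = 229320 + 132710 + 70080 + 66960 + 30750 + 230910 = 760730
Sum of weights = 2111
Weighted mean = 760730 / 2111 = 360.36476

360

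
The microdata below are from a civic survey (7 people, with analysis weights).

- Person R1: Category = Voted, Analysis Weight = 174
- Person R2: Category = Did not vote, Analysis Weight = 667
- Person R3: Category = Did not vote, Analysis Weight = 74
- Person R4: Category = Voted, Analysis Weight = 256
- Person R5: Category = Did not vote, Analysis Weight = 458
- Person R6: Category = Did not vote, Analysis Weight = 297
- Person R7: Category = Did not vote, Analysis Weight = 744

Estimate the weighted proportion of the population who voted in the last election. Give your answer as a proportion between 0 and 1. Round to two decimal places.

0.16

Sum of weights for 'Voted' = 174 + 256 = 430
Total weight = 174 + 667 + 74 + 256 + 458 + 297 + 744 = 2670
Weighted proportion = 430 / 2670 = 0.16104869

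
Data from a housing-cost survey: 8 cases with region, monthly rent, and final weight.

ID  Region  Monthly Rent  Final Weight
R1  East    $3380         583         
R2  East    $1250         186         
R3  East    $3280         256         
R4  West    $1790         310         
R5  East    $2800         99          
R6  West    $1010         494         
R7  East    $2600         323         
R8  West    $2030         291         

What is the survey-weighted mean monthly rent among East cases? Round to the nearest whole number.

2875

East rows: R1, R2, R3, R5, R7
Weighted sum = 3380×583 + 1250×186 + 3280×256 + 2800×99 + 2600×323
  = 1970540 + 232500 + 839680 + 277200 + 839800 = 4159720
Sum of weights = 583 + 186 + 256 + 99 + 323 = 1447
Weighted mean = 4159720 / 1447 = 2874.7201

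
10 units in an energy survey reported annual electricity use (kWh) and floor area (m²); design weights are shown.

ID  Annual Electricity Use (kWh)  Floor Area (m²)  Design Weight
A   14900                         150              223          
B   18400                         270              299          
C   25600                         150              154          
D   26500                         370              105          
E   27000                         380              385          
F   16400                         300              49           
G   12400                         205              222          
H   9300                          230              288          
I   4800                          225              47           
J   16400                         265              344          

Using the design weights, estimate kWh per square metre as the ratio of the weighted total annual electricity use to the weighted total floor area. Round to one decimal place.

Σ wᵢ·y = 14900×223 + 18400×299 + 25600×154 + 26500×105 + 27000×385 + 16400×49 + 12400×222 + 9300×288 + 4800×47 + 16400×344
  = 38046200
Σ wᵢ·x = 150×223 + 270×299 + 150×154 + 370×105 + 380×385 + 300×49 + 205×222 + 230×288 + 225×47 + 265×344
  = 33450 + 80730 + 23100 + 38850 + 146300 + 14700 + 45510 + 66240 + 10575 + 91160 = 550615
Ratio = 38046200 / 550615 = 69.097645

69.1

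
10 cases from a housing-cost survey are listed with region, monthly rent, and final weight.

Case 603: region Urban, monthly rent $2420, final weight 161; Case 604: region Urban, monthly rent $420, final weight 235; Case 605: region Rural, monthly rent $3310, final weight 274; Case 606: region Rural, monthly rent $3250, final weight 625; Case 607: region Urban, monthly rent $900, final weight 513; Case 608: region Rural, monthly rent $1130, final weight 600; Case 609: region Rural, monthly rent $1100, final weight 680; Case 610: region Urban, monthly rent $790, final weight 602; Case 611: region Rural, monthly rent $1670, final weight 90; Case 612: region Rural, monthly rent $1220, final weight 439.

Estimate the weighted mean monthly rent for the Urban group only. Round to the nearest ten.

940

Urban rows: 603, 604, 607, 610
Weighted sum = 2420×161 + 420×235 + 900×513 + 790×602
  = 389620 + 98700 + 461700 + 475580 = 1425600
Sum of weights = 161 + 235 + 513 + 602 = 1511
Weighted mean = 1425600 / 1511 = 943.48114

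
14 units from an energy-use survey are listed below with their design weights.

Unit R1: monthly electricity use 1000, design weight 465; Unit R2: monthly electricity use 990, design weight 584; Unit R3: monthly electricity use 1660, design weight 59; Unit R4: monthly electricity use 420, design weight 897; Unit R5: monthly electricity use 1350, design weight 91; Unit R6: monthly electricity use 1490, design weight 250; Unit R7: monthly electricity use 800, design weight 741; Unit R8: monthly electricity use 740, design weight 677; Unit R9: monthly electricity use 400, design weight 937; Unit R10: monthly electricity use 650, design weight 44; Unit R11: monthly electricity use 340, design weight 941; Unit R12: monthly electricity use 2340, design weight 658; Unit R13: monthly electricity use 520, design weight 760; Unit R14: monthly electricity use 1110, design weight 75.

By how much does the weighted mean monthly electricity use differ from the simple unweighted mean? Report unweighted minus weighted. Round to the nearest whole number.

172

Unweighted sum = 13810
Unweighted mean = 13810 / 14 = 986.42857
Weighted sum = 5848480
Sum of weights = 7179
Weighted mean = 5848480 / 7179 = 814.665
Difference (unweighted minus weighted) = 171.76358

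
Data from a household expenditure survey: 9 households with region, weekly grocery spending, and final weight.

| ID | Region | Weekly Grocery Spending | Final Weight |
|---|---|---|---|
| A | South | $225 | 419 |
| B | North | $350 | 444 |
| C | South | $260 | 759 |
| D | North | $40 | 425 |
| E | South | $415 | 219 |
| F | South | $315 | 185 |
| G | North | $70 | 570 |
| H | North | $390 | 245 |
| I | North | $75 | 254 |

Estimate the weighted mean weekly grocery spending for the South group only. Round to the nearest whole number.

South rows: A, C, E, F
Weighted sum = 225×419 + 260×759 + 415×219 + 315×185
  = 94275 + 197340 + 90885 + 58275 = 440775
Sum of weights = 419 + 759 + 219 + 185 = 1582
Weighted mean = 440775 / 1582 = 278.61884

279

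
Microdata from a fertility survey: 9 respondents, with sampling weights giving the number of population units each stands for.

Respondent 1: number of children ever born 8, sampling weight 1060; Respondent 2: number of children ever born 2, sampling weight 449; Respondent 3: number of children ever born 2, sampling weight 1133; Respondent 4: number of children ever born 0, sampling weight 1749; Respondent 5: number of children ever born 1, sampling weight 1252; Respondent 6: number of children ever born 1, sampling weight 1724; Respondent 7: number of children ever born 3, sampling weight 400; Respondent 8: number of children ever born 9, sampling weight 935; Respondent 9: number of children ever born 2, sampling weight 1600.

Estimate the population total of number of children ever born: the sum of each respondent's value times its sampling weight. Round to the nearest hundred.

27400

Weighted total = 27435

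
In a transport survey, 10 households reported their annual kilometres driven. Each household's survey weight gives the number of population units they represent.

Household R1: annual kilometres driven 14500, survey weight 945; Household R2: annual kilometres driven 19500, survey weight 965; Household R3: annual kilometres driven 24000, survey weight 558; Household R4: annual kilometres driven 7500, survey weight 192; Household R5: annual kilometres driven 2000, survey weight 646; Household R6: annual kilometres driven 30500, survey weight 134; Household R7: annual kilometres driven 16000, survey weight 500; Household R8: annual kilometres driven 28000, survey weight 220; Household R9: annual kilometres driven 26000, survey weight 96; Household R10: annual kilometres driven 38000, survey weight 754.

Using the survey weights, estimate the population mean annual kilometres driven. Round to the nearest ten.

19570

Weighted sum = 14500×945 + 19500×965 + 24000×558 + 7500×192 + 2000×646 + 30500×134 + 16000×500 + 28000×220 + 26000×96 + 38000×754
  = 98039000
Sum of weights = 945 + 965 + 558 + 192 + 646 + 134 + 500 + 220 + 96 + 754 = 5010
Weighted mean = 98039000 / 5010 = 19568.663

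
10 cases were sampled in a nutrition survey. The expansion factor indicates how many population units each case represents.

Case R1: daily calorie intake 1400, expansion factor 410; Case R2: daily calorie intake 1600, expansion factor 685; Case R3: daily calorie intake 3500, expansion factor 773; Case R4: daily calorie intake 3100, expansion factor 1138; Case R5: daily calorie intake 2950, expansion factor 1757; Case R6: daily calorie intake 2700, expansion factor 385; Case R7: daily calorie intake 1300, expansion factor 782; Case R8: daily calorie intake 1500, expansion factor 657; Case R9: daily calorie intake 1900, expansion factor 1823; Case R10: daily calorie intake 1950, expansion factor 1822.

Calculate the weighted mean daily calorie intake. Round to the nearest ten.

2260

Weighted sum = 1400×410 + 1600×685 + 3500×773 + 3100×1138 + 2950×1757 + 2700×385 + 1300×782 + 1500×657 + 1900×1823 + 1950×1822
  = 23144650
Sum of weights = 10232
Weighted mean = 23144650 / 10232 = 2261.9869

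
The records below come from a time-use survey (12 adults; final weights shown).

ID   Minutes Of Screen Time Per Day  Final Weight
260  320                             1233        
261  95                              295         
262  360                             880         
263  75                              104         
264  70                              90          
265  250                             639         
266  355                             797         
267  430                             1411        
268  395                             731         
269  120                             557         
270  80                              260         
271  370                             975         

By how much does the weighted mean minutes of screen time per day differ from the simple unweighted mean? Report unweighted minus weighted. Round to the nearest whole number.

-75

Unweighted sum = 320 + 95 + 360 + 75 + 70 + 250 + 355 + 430 + 395 + 120 + 80 + 370 = 2920
Unweighted mean = 2920 / 12 = 243.33333
Weighted sum = 2540035
Sum of weights = 1233 + 295 + 880 + 104 + 90 + 639 + 797 + 1411 + 731 + 557 + 260 + 975 = 7972
Weighted mean = 2540035 / 7972 = 318.61954
Difference (unweighted minus weighted) = -75.28621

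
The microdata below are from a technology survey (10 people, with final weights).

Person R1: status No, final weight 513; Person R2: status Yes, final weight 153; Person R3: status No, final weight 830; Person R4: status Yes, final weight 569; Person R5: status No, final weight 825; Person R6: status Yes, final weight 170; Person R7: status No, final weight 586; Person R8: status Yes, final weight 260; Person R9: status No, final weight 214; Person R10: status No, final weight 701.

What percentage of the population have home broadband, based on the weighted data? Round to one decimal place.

23.9

Sum of weights for 'Yes' = 153 + 569 + 170 + 260 = 1152
Total weight = 4821
Weighted proportion = 1152 / 4821 = 0.23895457 → 23.895457%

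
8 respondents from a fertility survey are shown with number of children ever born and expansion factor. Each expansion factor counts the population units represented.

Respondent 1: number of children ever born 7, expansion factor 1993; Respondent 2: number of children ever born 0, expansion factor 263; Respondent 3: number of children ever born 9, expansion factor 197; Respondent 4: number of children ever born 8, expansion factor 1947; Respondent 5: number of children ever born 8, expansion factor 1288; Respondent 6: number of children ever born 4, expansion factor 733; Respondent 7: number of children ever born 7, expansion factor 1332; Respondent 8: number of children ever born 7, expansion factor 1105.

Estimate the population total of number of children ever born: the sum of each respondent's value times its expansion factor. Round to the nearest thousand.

Weighted total = 7×1993 + 0×263 + 9×197 + 8×1947 + 8×1288 + 4×733 + 7×1332 + 7×1105
  = 13951 + 0 + 1773 + 15576 + 10304 + 2932 + 9324 + 7735 = 61595

62000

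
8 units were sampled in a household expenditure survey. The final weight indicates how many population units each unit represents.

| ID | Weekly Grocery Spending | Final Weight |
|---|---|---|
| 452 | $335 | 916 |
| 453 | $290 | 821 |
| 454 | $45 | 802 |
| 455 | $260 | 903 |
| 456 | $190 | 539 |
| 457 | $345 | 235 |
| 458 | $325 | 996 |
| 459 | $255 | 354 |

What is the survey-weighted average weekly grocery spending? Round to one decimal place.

253.9

Weighted sum = 335×916 + 290×821 + 45×802 + 260×903 + 190×539 + 345×235 + 325×996 + 255×354
  = 306860 + 238090 + 36090 + 234780 + 102410 + 81075 + 323700 + 90270 = 1413275
Sum of weights = 916 + 821 + 802 + 903 + 539 + 235 + 996 + 354 = 5566
Weighted mean = 1413275 / 5566 = 253.91215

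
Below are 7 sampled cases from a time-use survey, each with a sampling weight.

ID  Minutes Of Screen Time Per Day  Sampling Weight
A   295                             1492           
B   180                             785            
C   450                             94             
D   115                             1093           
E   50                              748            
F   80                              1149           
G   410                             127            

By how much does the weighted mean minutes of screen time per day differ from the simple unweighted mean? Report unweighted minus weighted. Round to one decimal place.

Unweighted sum = 1580
Unweighted mean = 1580 / 7 = 225.71429
Weighted sum = 930825
Sum of weights = 1492 + 785 + 94 + 1093 + 748 + 1149 + 127 = 5488
Weighted mean = 930825 / 5488 = 169.61097
Difference (unweighted minus weighted) = 56.103316

56.1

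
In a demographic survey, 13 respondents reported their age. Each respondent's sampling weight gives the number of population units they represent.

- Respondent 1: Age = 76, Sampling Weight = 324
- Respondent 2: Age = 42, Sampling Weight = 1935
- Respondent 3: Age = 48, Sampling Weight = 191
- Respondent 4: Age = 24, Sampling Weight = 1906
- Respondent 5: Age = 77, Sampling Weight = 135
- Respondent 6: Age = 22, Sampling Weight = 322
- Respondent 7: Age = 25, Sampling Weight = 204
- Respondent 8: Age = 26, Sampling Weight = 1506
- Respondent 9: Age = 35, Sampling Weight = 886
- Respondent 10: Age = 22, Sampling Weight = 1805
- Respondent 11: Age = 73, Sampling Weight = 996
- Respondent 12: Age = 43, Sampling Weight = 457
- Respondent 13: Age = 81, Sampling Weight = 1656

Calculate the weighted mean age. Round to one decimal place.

42.2

Weighted sum = 519756
Sum of weights = 12323
Weighted mean = 519756 / 12323 = 42.177716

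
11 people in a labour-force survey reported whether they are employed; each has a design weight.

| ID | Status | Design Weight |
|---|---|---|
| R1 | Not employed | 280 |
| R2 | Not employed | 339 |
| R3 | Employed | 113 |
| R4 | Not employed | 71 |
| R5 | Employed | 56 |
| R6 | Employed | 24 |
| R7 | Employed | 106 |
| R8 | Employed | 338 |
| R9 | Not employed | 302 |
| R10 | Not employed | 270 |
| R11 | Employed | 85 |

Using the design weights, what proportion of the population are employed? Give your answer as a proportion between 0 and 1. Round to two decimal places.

Sum of weights for 'Employed' = 113 + 56 + 24 + 106 + 338 + 85 = 722
Total weight = 280 + 339 + 113 + 71 + 56 + 24 + 106 + 338 + 302 + 270 + 85 = 1984
Weighted proportion = 722 / 1984 = 0.36391129

0.36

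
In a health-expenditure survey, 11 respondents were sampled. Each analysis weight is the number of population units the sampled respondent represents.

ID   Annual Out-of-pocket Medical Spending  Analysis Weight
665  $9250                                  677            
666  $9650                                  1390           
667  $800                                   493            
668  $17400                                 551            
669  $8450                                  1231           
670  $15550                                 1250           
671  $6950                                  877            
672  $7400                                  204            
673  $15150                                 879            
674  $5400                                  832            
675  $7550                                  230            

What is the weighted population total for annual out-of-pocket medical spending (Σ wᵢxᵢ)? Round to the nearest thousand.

Weighted total = 9250×677 + 9650×1390 + 800×493 + 17400×551 + 8450×1231 + 15550×1250 + 6950×877 + 7400×204 + 15150×879 + 5400×832 + 7550×230
  = 6262250 + 13413500 + 394400 + 9587400 + 10401950 + 19437500 + 6095150 + 1509600 + 13316850 + 4492800 + 1736500 = 86647900

86648000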